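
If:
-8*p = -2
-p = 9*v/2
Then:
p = 1/4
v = -1/18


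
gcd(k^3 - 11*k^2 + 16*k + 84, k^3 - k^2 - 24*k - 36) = k^2 - 4*k - 12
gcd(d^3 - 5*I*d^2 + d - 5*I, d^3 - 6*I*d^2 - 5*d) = d^2 - 6*I*d - 5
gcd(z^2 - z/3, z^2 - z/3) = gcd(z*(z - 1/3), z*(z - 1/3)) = z^2 - z/3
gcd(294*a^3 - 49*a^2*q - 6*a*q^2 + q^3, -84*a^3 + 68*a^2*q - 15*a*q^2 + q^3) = 42*a^2 - 13*a*q + q^2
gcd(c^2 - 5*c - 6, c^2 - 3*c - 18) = c - 6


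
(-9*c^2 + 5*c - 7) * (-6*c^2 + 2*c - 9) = 54*c^4 - 48*c^3 + 133*c^2 - 59*c + 63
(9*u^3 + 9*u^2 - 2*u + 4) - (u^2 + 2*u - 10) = 9*u^3 + 8*u^2 - 4*u + 14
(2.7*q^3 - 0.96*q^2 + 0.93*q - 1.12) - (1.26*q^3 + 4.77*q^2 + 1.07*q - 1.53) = 1.44*q^3 - 5.73*q^2 - 0.14*q + 0.41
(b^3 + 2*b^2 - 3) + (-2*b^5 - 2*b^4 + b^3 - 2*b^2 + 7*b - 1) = -2*b^5 - 2*b^4 + 2*b^3 + 7*b - 4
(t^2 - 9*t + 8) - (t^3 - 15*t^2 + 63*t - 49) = -t^3 + 16*t^2 - 72*t + 57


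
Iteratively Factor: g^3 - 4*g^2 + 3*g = (g - 3)*(g^2 - g) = g*(g - 3)*(g - 1)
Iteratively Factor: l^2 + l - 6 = (l + 3)*(l - 2)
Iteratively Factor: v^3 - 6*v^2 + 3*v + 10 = (v - 5)*(v^2 - v - 2) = (v - 5)*(v + 1)*(v - 2)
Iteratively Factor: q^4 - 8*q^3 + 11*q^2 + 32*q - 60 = (q + 2)*(q^3 - 10*q^2 + 31*q - 30) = (q - 3)*(q + 2)*(q^2 - 7*q + 10) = (q - 5)*(q - 3)*(q + 2)*(q - 2)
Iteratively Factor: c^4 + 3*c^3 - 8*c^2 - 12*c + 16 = (c + 4)*(c^3 - c^2 - 4*c + 4) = (c - 1)*(c + 4)*(c^2 - 4) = (c - 2)*(c - 1)*(c + 4)*(c + 2)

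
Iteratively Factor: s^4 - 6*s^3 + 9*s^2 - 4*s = (s - 4)*(s^3 - 2*s^2 + s) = (s - 4)*(s - 1)*(s^2 - s) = (s - 4)*(s - 1)^2*(s)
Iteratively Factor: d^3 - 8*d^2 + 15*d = (d - 3)*(d^2 - 5*d) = (d - 5)*(d - 3)*(d)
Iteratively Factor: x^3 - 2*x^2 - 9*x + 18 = (x + 3)*(x^2 - 5*x + 6) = (x - 2)*(x + 3)*(x - 3)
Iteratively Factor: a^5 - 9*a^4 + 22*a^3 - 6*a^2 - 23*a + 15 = (a - 1)*(a^4 - 8*a^3 + 14*a^2 + 8*a - 15) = (a - 3)*(a - 1)*(a^3 - 5*a^2 - a + 5) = (a - 5)*(a - 3)*(a - 1)*(a^2 - 1) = (a - 5)*(a - 3)*(a - 1)^2*(a + 1)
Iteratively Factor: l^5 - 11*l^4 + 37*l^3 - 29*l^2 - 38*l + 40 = (l - 5)*(l^4 - 6*l^3 + 7*l^2 + 6*l - 8) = (l - 5)*(l - 4)*(l^3 - 2*l^2 - l + 2) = (l - 5)*(l - 4)*(l + 1)*(l^2 - 3*l + 2) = (l - 5)*(l - 4)*(l - 2)*(l + 1)*(l - 1)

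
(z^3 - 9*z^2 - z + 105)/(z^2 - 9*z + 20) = (z^2 - 4*z - 21)/(z - 4)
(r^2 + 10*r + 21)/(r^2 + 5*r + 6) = (r + 7)/(r + 2)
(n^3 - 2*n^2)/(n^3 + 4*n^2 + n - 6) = n^2*(n - 2)/(n^3 + 4*n^2 + n - 6)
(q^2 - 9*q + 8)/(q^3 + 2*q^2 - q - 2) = (q - 8)/(q^2 + 3*q + 2)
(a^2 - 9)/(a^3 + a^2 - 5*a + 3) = (a - 3)/(a^2 - 2*a + 1)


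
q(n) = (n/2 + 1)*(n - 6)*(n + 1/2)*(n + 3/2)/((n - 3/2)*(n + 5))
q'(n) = -(n/2 + 1)*(n - 6)*(n + 1/2)*(n + 3/2)/((n - 3/2)*(n + 5)^2) + (n/2 + 1)*(n - 6)*(n + 1/2)/((n - 3/2)*(n + 5)) + (n/2 + 1)*(n - 6)*(n + 3/2)/((n - 3/2)*(n + 5)) - (n/2 + 1)*(n - 6)*(n + 1/2)*(n + 3/2)/((n - 3/2)^2*(n + 5)) + (n/2 + 1)*(n + 1/2)*(n + 3/2)/((n - 3/2)*(n + 5)) + (n - 6)*(n + 1/2)*(n + 3/2)/(2*(n - 3/2)*(n + 5))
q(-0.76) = -0.08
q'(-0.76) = 0.14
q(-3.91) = -13.19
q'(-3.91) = 27.24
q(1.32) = 35.05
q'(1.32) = 223.93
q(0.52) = 2.63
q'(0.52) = 6.65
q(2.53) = -12.37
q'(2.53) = 7.34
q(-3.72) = -8.94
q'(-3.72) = 18.20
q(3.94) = -6.77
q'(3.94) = 2.91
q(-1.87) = 0.02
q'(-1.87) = 0.10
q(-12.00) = 115.00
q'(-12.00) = -13.89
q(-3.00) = -1.88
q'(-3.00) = 4.60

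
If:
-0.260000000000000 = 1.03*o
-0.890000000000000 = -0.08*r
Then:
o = -0.25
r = 11.12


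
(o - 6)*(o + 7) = o^2 + o - 42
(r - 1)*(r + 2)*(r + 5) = r^3 + 6*r^2 + 3*r - 10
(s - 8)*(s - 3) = s^2 - 11*s + 24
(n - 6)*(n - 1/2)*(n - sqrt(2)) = n^3 - 13*n^2/2 - sqrt(2)*n^2 + 3*n + 13*sqrt(2)*n/2 - 3*sqrt(2)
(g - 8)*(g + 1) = g^2 - 7*g - 8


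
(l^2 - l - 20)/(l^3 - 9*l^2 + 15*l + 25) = (l + 4)/(l^2 - 4*l - 5)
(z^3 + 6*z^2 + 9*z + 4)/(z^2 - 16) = (z^2 + 2*z + 1)/(z - 4)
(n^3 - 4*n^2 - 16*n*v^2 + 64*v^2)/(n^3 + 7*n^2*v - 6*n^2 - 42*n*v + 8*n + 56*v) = (n^2 - 16*v^2)/(n^2 + 7*n*v - 2*n - 14*v)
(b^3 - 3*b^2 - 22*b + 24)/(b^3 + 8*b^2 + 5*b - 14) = (b^2 - 2*b - 24)/(b^2 + 9*b + 14)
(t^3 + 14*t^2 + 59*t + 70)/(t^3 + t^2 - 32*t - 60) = (t + 7)/(t - 6)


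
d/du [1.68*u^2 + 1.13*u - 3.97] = 3.36*u + 1.13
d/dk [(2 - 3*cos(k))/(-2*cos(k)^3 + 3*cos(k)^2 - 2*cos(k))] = (12*cos(k)^3 - 21*cos(k)^2 + 12*cos(k) - 4)*sin(k)/((3*cos(k) - cos(2*k) - 3)^2*cos(k)^2)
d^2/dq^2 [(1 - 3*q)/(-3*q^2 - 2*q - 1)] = 2*(4*(3*q - 1)*(3*q + 1)^2 - 3*(9*q + 1)*(3*q^2 + 2*q + 1))/(3*q^2 + 2*q + 1)^3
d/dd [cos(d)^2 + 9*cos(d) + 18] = -(2*cos(d) + 9)*sin(d)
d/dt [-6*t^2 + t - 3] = 1 - 12*t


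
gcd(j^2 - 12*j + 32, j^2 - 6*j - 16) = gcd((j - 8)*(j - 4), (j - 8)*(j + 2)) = j - 8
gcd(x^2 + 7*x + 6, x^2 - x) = 1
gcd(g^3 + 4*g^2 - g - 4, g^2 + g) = g + 1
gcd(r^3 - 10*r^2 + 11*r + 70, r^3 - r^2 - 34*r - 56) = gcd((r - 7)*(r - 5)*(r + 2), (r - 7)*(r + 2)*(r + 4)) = r^2 - 5*r - 14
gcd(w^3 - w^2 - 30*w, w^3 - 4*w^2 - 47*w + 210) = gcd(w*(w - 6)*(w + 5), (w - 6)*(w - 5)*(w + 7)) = w - 6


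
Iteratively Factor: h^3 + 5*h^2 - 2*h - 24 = (h + 3)*(h^2 + 2*h - 8) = (h - 2)*(h + 3)*(h + 4)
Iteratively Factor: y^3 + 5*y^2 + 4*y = (y)*(y^2 + 5*y + 4) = y*(y + 1)*(y + 4)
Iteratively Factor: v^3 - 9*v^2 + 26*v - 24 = (v - 4)*(v^2 - 5*v + 6) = (v - 4)*(v - 2)*(v - 3)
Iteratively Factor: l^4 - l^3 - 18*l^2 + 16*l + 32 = (l + 4)*(l^3 - 5*l^2 + 2*l + 8) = (l - 2)*(l + 4)*(l^2 - 3*l - 4) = (l - 4)*(l - 2)*(l + 4)*(l + 1)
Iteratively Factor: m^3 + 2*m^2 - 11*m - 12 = (m - 3)*(m^2 + 5*m + 4) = (m - 3)*(m + 1)*(m + 4)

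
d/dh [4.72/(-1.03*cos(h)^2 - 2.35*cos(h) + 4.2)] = -(9.7232*cos(h) + 11.092)*sin(h)/(1.03*cos(h)^2 + 2.35*cos(h) - 4.2)^2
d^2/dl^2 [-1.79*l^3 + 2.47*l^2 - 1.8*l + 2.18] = 4.94 - 10.74*l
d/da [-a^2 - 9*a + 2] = -2*a - 9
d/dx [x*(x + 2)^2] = (x + 2)*(3*x + 2)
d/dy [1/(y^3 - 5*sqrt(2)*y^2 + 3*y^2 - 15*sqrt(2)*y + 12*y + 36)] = (-3*y^2 - 6*y + 10*sqrt(2)*y - 12 + 15*sqrt(2))/(y^3 - 5*sqrt(2)*y^2 + 3*y^2 - 15*sqrt(2)*y + 12*y + 36)^2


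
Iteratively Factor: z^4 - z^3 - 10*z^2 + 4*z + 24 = (z - 2)*(z^3 + z^2 - 8*z - 12) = (z - 2)*(z + 2)*(z^2 - z - 6) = (z - 3)*(z - 2)*(z + 2)*(z + 2)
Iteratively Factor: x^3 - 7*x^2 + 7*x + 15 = (x + 1)*(x^2 - 8*x + 15) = (x - 3)*(x + 1)*(x - 5)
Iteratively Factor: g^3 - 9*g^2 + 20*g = (g - 4)*(g^2 - 5*g) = g*(g - 4)*(g - 5)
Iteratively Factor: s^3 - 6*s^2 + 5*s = (s - 5)*(s^2 - s) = (s - 5)*(s - 1)*(s)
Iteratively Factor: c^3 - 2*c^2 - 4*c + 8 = (c + 2)*(c^2 - 4*c + 4) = (c - 2)*(c + 2)*(c - 2)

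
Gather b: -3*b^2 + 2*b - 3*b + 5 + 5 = -3*b^2 - b + 10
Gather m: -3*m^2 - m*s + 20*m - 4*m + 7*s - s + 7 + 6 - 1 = -3*m^2 + m*(16 - s) + 6*s + 12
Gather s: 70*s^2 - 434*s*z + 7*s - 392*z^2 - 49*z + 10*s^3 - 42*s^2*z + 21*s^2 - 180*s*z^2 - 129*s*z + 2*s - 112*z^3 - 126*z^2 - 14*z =10*s^3 + s^2*(91 - 42*z) + s*(-180*z^2 - 563*z + 9) - 112*z^3 - 518*z^2 - 63*z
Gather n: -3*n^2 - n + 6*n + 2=-3*n^2 + 5*n + 2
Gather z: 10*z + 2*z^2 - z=2*z^2 + 9*z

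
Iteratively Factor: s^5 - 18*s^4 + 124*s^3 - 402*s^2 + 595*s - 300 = (s - 5)*(s^4 - 13*s^3 + 59*s^2 - 107*s + 60) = (s - 5)^2*(s^3 - 8*s^2 + 19*s - 12) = (s - 5)^2*(s - 1)*(s^2 - 7*s + 12) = (s - 5)^2*(s - 3)*(s - 1)*(s - 4)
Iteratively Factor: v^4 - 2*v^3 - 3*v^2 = (v)*(v^3 - 2*v^2 - 3*v) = v*(v + 1)*(v^2 - 3*v) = v*(v - 3)*(v + 1)*(v)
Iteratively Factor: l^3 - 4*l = (l)*(l^2 - 4) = l*(l - 2)*(l + 2)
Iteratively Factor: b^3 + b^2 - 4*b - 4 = (b + 2)*(b^2 - b - 2) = (b + 1)*(b + 2)*(b - 2)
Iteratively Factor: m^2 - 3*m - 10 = (m - 5)*(m + 2)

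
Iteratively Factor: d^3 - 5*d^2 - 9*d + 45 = (d - 3)*(d^2 - 2*d - 15) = (d - 5)*(d - 3)*(d + 3)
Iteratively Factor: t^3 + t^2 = (t)*(t^2 + t) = t^2*(t + 1)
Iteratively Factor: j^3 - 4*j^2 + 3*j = (j - 1)*(j^2 - 3*j) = j*(j - 1)*(j - 3)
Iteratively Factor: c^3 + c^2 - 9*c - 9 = (c + 3)*(c^2 - 2*c - 3) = (c + 1)*(c + 3)*(c - 3)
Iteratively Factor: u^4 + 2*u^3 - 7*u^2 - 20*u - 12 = (u - 3)*(u^3 + 5*u^2 + 8*u + 4) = (u - 3)*(u + 2)*(u^2 + 3*u + 2) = (u - 3)*(u + 2)^2*(u + 1)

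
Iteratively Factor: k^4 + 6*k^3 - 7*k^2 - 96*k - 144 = (k - 4)*(k^3 + 10*k^2 + 33*k + 36) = (k - 4)*(k + 3)*(k^2 + 7*k + 12) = (k - 4)*(k + 3)*(k + 4)*(k + 3)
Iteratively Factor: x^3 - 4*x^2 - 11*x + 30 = (x - 5)*(x^2 + x - 6) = (x - 5)*(x - 2)*(x + 3)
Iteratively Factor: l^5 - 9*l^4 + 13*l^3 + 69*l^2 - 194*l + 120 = (l - 1)*(l^4 - 8*l^3 + 5*l^2 + 74*l - 120) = (l - 2)*(l - 1)*(l^3 - 6*l^2 - 7*l + 60) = (l - 5)*(l - 2)*(l - 1)*(l^2 - l - 12) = (l - 5)*(l - 4)*(l - 2)*(l - 1)*(l + 3)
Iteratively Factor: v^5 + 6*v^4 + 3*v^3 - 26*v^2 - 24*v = (v - 2)*(v^4 + 8*v^3 + 19*v^2 + 12*v) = (v - 2)*(v + 1)*(v^3 + 7*v^2 + 12*v) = (v - 2)*(v + 1)*(v + 3)*(v^2 + 4*v) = (v - 2)*(v + 1)*(v + 3)*(v + 4)*(v)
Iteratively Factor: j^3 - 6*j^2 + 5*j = (j)*(j^2 - 6*j + 5) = j*(j - 5)*(j - 1)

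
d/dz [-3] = 0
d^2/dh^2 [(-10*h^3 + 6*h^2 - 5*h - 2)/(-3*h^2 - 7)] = 6*(-55*h^3 + 144*h^2 + 385*h - 112)/(27*h^6 + 189*h^4 + 441*h^2 + 343)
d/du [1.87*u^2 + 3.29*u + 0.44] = 3.74*u + 3.29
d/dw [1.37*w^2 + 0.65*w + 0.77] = 2.74*w + 0.65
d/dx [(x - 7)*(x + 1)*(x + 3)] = 3*x^2 - 6*x - 25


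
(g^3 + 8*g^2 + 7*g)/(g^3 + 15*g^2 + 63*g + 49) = g/(g + 7)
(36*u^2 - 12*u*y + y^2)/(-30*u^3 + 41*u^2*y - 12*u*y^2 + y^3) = (-6*u + y)/(5*u^2 - 6*u*y + y^2)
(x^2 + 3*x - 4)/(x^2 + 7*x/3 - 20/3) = 3*(x - 1)/(3*x - 5)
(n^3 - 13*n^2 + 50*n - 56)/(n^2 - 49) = (n^2 - 6*n + 8)/(n + 7)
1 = 1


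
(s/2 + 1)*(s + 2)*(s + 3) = s^3/2 + 7*s^2/2 + 8*s + 6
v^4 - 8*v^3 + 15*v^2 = v^2*(v - 5)*(v - 3)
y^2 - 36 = (y - 6)*(y + 6)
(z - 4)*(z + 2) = z^2 - 2*z - 8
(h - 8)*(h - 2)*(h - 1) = h^3 - 11*h^2 + 26*h - 16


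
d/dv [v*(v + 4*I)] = 2*v + 4*I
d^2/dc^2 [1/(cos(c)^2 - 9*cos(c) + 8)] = (-4*sin(c)^4 + 51*sin(c)^2 - 423*cos(c)/4 + 27*cos(3*c)/4 + 99)/((cos(c) - 8)^3*(cos(c) - 1)^3)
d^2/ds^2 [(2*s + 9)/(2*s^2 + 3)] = 4*(4*s^3 + 54*s^2 - 18*s - 27)/(8*s^6 + 36*s^4 + 54*s^2 + 27)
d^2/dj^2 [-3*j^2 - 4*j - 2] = -6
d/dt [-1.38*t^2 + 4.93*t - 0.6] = 4.93 - 2.76*t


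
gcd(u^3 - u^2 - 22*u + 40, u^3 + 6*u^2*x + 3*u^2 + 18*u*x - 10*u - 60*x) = u^2 + 3*u - 10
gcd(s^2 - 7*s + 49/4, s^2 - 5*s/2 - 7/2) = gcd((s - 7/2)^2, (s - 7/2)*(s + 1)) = s - 7/2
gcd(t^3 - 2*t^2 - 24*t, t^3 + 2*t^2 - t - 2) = 1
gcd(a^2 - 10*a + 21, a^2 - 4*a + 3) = a - 3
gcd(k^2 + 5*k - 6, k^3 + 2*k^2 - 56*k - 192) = k + 6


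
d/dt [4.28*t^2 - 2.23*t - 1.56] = 8.56*t - 2.23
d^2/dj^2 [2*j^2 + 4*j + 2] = 4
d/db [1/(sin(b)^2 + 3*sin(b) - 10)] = -(2*sin(b) + 3)*cos(b)/(sin(b)^2 + 3*sin(b) - 10)^2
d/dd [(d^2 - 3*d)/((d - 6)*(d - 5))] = 2*(-4*d^2 + 30*d - 45)/(d^4 - 22*d^3 + 181*d^2 - 660*d + 900)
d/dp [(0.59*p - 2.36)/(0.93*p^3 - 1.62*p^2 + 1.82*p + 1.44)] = (-1.0974*p^3 + 7.5402*p^2 - 7.6464*p + 5.1448)/(0.8649*p^6 - 3.0132*p^5 + 6.0096*p^4 - 3.2184*p^3 - 1.3532*p^2 + 5.2416*p + 2.0736)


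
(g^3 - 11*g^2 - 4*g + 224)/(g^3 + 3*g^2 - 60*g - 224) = (g - 7)/(g + 7)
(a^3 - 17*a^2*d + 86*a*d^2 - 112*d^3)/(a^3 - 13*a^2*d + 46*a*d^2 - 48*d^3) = (a - 7*d)/(a - 3*d)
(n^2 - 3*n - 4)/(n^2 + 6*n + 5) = (n - 4)/(n + 5)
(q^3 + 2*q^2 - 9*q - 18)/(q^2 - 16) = (q^3 + 2*q^2 - 9*q - 18)/(q^2 - 16)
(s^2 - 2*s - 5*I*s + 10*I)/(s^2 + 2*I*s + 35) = (s - 2)/(s + 7*I)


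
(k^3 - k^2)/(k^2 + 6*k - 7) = k^2/(k + 7)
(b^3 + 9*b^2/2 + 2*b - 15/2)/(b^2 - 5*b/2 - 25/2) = (b^2 + 2*b - 3)/(b - 5)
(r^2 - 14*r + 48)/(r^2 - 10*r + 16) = (r - 6)/(r - 2)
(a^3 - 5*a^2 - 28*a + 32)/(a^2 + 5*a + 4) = (a^2 - 9*a + 8)/(a + 1)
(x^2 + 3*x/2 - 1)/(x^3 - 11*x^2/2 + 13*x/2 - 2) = (x + 2)/(x^2 - 5*x + 4)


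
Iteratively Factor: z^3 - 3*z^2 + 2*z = (z)*(z^2 - 3*z + 2) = z*(z - 1)*(z - 2)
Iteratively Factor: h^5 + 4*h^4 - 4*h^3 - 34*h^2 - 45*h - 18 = (h + 3)*(h^4 + h^3 - 7*h^2 - 13*h - 6) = (h + 1)*(h + 3)*(h^3 - 7*h - 6) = (h + 1)*(h + 2)*(h + 3)*(h^2 - 2*h - 3) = (h - 3)*(h + 1)*(h + 2)*(h + 3)*(h + 1)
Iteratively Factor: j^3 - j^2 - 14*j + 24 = (j - 2)*(j^2 + j - 12) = (j - 2)*(j + 4)*(j - 3)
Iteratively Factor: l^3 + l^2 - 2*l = (l)*(l^2 + l - 2) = l*(l - 1)*(l + 2)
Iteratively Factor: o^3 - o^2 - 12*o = (o - 4)*(o^2 + 3*o) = (o - 4)*(o + 3)*(o)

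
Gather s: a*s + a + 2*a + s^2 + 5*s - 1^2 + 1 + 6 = 3*a + s^2 + s*(a + 5) + 6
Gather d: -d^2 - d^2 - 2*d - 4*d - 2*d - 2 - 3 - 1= -2*d^2 - 8*d - 6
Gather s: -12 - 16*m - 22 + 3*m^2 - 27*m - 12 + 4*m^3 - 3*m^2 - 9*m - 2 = 4*m^3 - 52*m - 48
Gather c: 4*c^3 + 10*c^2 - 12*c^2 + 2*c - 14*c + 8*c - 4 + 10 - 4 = 4*c^3 - 2*c^2 - 4*c + 2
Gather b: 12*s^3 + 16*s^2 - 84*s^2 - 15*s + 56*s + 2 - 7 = 12*s^3 - 68*s^2 + 41*s - 5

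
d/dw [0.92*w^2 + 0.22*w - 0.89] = 1.84*w + 0.22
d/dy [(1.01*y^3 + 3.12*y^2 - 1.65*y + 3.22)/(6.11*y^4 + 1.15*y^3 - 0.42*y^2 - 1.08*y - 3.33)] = (-6.1711*y^6 - 38.1264*y^5 + 26.2323*y^4 - 77.0834*y^3 - 25.2615*y^2 - 18.0744*y + 8.9721)/(37.3321*y^8 + 14.053*y^7 - 3.8099*y^6 - 14.1636*y^5 - 43.0002*y^4 - 6.7518*y^3 + 3.9636*y^2 + 7.1928*y + 11.0889)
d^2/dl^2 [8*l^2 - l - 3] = 16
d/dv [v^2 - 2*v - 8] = 2*v - 2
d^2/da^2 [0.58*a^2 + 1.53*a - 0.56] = 1.16000000000000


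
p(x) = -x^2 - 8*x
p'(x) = -2*x - 8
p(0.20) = -1.64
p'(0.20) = -8.40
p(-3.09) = 15.17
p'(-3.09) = -1.82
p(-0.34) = 2.60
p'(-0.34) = -7.32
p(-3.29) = 15.50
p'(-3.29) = -1.42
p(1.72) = -16.72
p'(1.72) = -11.44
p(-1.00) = 7.00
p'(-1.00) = -6.00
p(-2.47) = 13.66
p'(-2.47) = -3.06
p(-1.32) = 8.82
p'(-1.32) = -5.36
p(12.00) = -240.00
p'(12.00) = -32.00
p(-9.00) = -9.00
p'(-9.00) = 10.00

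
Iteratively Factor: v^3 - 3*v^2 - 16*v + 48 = (v + 4)*(v^2 - 7*v + 12) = (v - 3)*(v + 4)*(v - 4)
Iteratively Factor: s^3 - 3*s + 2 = (s - 1)*(s^2 + s - 2) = (s - 1)*(s + 2)*(s - 1)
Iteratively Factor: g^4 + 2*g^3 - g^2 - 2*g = (g + 2)*(g^3 - g) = (g - 1)*(g + 2)*(g^2 + g) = g*(g - 1)*(g + 2)*(g + 1)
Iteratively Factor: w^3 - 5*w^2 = (w - 5)*(w^2) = w*(w - 5)*(w)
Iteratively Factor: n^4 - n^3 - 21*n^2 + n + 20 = (n + 4)*(n^3 - 5*n^2 - n + 5) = (n - 1)*(n + 4)*(n^2 - 4*n - 5) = (n - 1)*(n + 1)*(n + 4)*(n - 5)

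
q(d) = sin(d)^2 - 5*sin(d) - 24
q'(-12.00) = -3.31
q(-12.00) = -26.39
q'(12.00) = -5.12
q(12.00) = -21.03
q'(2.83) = 4.18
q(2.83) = -25.44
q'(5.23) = -3.33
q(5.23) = -18.90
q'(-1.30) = -1.85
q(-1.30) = -18.25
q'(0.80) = -2.48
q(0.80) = -27.07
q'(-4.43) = 0.86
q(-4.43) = -27.88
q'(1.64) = 0.21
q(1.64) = -27.99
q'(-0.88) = -4.17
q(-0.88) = -19.55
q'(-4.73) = -0.05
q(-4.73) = -28.00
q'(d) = 2*sin(d)*cos(d) - 5*cos(d)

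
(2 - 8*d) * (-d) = 8*d^2 - 2*d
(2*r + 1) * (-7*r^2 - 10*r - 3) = -14*r^3 - 27*r^2 - 16*r - 3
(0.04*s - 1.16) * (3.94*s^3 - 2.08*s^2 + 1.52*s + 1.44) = 0.1576*s^4 - 4.6536*s^3 + 2.4736*s^2 - 1.7056*s - 1.6704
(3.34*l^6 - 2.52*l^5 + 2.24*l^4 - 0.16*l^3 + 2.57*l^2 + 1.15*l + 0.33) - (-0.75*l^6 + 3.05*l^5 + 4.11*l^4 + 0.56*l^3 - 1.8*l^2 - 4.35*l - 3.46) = 4.09*l^6 - 5.57*l^5 - 1.87*l^4 - 0.72*l^3 + 4.37*l^2 + 5.5*l + 3.79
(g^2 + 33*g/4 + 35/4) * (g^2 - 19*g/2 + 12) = g^4 - 5*g^3/4 - 461*g^2/8 + 127*g/8 + 105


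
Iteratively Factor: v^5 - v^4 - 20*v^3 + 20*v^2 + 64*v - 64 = (v + 2)*(v^4 - 3*v^3 - 14*v^2 + 48*v - 32) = (v - 4)*(v + 2)*(v^3 + v^2 - 10*v + 8) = (v - 4)*(v - 2)*(v + 2)*(v^2 + 3*v - 4) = (v - 4)*(v - 2)*(v - 1)*(v + 2)*(v + 4)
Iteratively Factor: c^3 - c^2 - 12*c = (c + 3)*(c^2 - 4*c) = (c - 4)*(c + 3)*(c)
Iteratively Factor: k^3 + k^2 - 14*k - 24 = (k + 2)*(k^2 - k - 12) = (k - 4)*(k + 2)*(k + 3)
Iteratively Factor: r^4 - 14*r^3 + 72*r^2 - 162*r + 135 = (r - 5)*(r^3 - 9*r^2 + 27*r - 27) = (r - 5)*(r - 3)*(r^2 - 6*r + 9) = (r - 5)*(r - 3)^2*(r - 3)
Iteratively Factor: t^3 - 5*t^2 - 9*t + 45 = (t - 5)*(t^2 - 9) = (t - 5)*(t - 3)*(t + 3)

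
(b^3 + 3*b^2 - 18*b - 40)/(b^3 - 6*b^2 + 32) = (b + 5)/(b - 4)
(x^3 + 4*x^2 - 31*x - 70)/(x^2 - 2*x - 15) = (x^2 + 9*x + 14)/(x + 3)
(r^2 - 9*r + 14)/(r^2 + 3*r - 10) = (r - 7)/(r + 5)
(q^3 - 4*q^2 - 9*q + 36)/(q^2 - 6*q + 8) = (q^2 - 9)/(q - 2)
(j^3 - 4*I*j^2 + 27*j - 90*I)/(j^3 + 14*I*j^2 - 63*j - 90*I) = (j^2 - 9*I*j - 18)/(j^2 + 9*I*j - 18)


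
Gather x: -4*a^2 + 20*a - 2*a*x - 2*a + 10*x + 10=-4*a^2 + 18*a + x*(10 - 2*a) + 10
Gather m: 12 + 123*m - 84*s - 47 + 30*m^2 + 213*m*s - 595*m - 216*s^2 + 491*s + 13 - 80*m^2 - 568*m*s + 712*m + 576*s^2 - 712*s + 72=-50*m^2 + m*(240 - 355*s) + 360*s^2 - 305*s + 50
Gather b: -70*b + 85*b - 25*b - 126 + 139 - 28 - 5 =-10*b - 20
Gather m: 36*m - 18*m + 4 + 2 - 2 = 18*m + 4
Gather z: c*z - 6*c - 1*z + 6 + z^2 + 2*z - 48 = -6*c + z^2 + z*(c + 1) - 42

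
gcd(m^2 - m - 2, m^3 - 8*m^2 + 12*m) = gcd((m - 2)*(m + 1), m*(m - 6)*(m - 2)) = m - 2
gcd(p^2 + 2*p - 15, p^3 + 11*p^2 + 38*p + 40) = p + 5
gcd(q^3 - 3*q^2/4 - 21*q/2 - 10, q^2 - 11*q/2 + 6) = q - 4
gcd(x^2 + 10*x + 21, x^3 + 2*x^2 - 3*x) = x + 3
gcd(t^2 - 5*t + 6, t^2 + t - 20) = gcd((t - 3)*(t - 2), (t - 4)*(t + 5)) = 1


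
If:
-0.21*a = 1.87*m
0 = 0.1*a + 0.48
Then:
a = -4.80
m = 0.54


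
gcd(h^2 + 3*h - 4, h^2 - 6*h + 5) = h - 1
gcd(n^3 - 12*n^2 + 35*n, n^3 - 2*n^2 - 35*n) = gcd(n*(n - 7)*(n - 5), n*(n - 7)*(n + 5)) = n^2 - 7*n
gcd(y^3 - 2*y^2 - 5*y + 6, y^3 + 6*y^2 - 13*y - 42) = y^2 - y - 6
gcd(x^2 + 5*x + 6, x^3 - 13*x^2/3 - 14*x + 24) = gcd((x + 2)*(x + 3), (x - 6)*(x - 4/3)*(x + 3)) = x + 3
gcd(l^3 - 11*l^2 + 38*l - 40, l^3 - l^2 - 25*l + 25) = l - 5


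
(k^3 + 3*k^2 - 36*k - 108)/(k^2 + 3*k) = k - 36/k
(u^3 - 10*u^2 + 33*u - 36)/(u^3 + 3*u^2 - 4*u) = (u^3 - 10*u^2 + 33*u - 36)/(u*(u^2 + 3*u - 4))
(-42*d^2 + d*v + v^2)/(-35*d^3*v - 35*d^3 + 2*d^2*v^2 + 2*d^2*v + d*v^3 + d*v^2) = (-6*d + v)/(d*(-5*d*v - 5*d + v^2 + v))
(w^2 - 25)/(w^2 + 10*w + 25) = (w - 5)/(w + 5)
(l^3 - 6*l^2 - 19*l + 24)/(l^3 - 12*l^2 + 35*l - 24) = (l + 3)/(l - 3)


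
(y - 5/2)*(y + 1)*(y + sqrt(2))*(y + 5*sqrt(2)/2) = y^4 - 3*y^3/2 + 7*sqrt(2)*y^3/2 - 21*sqrt(2)*y^2/4 + 5*y^2/2 - 35*sqrt(2)*y/4 - 15*y/2 - 25/2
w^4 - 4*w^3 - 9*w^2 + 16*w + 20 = (w - 5)*(w - 2)*(w + 1)*(w + 2)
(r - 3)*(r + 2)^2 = r^3 + r^2 - 8*r - 12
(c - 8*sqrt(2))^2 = c^2 - 16*sqrt(2)*c + 128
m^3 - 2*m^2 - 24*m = m*(m - 6)*(m + 4)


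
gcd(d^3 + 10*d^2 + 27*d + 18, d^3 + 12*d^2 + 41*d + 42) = d + 3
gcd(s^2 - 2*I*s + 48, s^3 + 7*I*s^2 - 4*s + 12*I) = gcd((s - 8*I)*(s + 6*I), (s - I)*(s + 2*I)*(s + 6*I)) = s + 6*I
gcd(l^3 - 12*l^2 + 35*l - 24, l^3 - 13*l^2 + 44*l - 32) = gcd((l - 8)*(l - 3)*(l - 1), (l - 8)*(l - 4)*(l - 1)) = l^2 - 9*l + 8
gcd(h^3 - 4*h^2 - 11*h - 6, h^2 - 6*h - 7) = h + 1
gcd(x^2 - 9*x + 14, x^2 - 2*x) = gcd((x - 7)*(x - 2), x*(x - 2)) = x - 2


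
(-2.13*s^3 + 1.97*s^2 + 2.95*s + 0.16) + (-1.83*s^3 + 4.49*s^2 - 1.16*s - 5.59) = -3.96*s^3 + 6.46*s^2 + 1.79*s - 5.43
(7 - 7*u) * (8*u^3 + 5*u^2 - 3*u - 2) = -56*u^4 + 21*u^3 + 56*u^2 - 7*u - 14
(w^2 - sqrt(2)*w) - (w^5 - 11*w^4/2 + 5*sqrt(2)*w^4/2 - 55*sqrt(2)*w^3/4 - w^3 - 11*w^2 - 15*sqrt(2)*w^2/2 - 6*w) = -w^5 - 5*sqrt(2)*w^4/2 + 11*w^4/2 + w^3 + 55*sqrt(2)*w^3/4 + 15*sqrt(2)*w^2/2 + 12*w^2 - sqrt(2)*w + 6*w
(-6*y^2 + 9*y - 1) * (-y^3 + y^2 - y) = 6*y^5 - 15*y^4 + 16*y^3 - 10*y^2 + y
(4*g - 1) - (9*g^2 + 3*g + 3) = -9*g^2 + g - 4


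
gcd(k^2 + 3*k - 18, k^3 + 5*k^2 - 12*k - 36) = k^2 + 3*k - 18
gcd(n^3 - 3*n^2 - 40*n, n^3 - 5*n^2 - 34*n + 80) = n^2 - 3*n - 40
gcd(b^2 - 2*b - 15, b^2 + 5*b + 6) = b + 3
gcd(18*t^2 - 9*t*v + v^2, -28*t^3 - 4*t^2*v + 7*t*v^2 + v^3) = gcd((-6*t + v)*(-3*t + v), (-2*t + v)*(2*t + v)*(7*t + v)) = 1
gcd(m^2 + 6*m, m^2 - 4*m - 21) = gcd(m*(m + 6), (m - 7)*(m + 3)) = 1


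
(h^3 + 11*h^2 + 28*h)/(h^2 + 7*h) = h + 4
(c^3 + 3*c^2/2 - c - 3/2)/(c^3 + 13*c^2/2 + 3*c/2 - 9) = (c + 1)/(c + 6)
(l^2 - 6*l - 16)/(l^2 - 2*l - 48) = (l + 2)/(l + 6)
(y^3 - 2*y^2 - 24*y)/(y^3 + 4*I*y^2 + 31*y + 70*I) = y*(y^2 - 2*y - 24)/(y^3 + 4*I*y^2 + 31*y + 70*I)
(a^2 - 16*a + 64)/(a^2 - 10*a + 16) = (a - 8)/(a - 2)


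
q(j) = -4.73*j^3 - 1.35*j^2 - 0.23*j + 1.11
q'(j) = -14.19*j^2 - 2.7*j - 0.23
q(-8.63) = 2942.69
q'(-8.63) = -1033.76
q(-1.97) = 32.49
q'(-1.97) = -49.98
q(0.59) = -0.47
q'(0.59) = -6.76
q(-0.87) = 3.40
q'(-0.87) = -8.62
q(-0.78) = 2.71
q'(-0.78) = -6.76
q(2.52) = -83.74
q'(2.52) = -97.15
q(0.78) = -2.14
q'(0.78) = -10.97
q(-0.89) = 3.58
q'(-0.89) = -9.07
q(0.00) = 1.11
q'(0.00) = -0.23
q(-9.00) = 3342.00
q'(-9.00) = -1125.32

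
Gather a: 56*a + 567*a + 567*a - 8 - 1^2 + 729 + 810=1190*a + 1530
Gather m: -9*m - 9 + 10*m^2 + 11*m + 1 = 10*m^2 + 2*m - 8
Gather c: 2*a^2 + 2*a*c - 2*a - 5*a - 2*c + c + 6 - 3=2*a^2 - 7*a + c*(2*a - 1) + 3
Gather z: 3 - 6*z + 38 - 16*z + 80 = 121 - 22*z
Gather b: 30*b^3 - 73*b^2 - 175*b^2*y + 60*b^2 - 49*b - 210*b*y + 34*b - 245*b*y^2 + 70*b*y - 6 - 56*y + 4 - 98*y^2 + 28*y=30*b^3 + b^2*(-175*y - 13) + b*(-245*y^2 - 140*y - 15) - 98*y^2 - 28*y - 2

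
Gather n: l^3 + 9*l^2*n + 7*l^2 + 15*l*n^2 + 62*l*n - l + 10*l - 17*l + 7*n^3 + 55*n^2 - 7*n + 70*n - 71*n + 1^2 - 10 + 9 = l^3 + 7*l^2 - 8*l + 7*n^3 + n^2*(15*l + 55) + n*(9*l^2 + 62*l - 8)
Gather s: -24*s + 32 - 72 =-24*s - 40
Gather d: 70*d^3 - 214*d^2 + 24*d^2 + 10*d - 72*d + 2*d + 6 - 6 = 70*d^3 - 190*d^2 - 60*d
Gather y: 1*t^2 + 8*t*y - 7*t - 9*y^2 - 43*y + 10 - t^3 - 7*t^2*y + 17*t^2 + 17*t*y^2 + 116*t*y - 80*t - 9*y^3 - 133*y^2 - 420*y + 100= -t^3 + 18*t^2 - 87*t - 9*y^3 + y^2*(17*t - 142) + y*(-7*t^2 + 124*t - 463) + 110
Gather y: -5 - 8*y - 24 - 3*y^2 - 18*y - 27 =-3*y^2 - 26*y - 56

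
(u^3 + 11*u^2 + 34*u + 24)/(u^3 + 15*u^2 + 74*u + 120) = (u + 1)/(u + 5)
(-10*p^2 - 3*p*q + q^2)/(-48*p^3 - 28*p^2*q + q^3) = (5*p - q)/(24*p^2 + 2*p*q - q^2)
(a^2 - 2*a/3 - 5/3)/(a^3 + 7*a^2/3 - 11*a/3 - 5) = 1/(a + 3)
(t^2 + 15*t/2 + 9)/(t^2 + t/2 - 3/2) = (t + 6)/(t - 1)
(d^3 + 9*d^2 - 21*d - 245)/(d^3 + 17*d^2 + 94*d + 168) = (d^2 + 2*d - 35)/(d^2 + 10*d + 24)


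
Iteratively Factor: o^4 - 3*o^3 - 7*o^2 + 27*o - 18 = (o - 3)*(o^3 - 7*o + 6) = (o - 3)*(o + 3)*(o^2 - 3*o + 2) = (o - 3)*(o - 1)*(o + 3)*(o - 2)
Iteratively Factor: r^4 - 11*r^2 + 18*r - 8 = (r - 1)*(r^3 + r^2 - 10*r + 8) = (r - 1)^2*(r^2 + 2*r - 8) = (r - 2)*(r - 1)^2*(r + 4)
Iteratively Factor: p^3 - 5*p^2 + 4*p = (p)*(p^2 - 5*p + 4) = p*(p - 1)*(p - 4)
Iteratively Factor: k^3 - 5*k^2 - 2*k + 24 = (k + 2)*(k^2 - 7*k + 12) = (k - 4)*(k + 2)*(k - 3)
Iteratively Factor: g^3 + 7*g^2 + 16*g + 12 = (g + 3)*(g^2 + 4*g + 4) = (g + 2)*(g + 3)*(g + 2)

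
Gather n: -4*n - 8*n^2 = -8*n^2 - 4*n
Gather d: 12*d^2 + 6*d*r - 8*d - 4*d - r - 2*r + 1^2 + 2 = 12*d^2 + d*(6*r - 12) - 3*r + 3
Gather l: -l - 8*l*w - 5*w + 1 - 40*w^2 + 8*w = l*(-8*w - 1) - 40*w^2 + 3*w + 1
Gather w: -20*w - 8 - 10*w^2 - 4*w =-10*w^2 - 24*w - 8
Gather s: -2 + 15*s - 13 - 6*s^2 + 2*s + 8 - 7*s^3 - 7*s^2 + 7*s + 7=-7*s^3 - 13*s^2 + 24*s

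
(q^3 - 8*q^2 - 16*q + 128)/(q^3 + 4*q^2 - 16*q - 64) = (q - 8)/(q + 4)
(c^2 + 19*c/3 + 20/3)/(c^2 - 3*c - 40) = (c + 4/3)/(c - 8)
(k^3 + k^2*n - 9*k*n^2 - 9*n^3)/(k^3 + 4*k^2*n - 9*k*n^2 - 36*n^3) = (k + n)/(k + 4*n)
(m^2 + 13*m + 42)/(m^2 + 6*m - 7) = (m + 6)/(m - 1)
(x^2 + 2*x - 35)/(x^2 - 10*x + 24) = (x^2 + 2*x - 35)/(x^2 - 10*x + 24)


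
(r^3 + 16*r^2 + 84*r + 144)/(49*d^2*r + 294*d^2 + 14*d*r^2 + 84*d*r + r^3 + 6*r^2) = (r^2 + 10*r + 24)/(49*d^2 + 14*d*r + r^2)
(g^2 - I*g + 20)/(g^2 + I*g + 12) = (g - 5*I)/(g - 3*I)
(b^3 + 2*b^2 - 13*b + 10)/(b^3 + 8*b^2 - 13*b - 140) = (b^2 - 3*b + 2)/(b^2 + 3*b - 28)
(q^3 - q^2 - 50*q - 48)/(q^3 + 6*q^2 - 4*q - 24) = (q^2 - 7*q - 8)/(q^2 - 4)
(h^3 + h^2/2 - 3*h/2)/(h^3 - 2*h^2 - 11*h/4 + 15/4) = 2*h/(2*h - 5)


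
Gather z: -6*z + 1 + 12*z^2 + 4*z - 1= 12*z^2 - 2*z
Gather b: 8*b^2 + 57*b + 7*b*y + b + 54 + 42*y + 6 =8*b^2 + b*(7*y + 58) + 42*y + 60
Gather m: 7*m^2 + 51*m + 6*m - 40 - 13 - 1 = 7*m^2 + 57*m - 54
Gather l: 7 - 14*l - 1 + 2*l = 6 - 12*l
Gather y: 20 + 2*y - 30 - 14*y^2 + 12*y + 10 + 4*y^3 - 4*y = 4*y^3 - 14*y^2 + 10*y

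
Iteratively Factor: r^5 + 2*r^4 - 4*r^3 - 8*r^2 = (r)*(r^4 + 2*r^3 - 4*r^2 - 8*r) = r*(r - 2)*(r^3 + 4*r^2 + 4*r) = r^2*(r - 2)*(r^2 + 4*r + 4) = r^2*(r - 2)*(r + 2)*(r + 2)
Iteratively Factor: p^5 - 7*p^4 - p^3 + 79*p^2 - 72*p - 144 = (p + 1)*(p^4 - 8*p^3 + 7*p^2 + 72*p - 144) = (p - 4)*(p + 1)*(p^3 - 4*p^2 - 9*p + 36) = (p - 4)*(p + 1)*(p + 3)*(p^2 - 7*p + 12) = (p - 4)*(p - 3)*(p + 1)*(p + 3)*(p - 4)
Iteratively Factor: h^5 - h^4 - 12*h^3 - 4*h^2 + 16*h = (h + 2)*(h^4 - 3*h^3 - 6*h^2 + 8*h) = (h - 1)*(h + 2)*(h^3 - 2*h^2 - 8*h) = (h - 1)*(h + 2)^2*(h^2 - 4*h) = (h - 4)*(h - 1)*(h + 2)^2*(h)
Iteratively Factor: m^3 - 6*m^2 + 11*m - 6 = (m - 2)*(m^2 - 4*m + 3) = (m - 3)*(m - 2)*(m - 1)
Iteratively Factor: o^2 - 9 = (o - 3)*(o + 3)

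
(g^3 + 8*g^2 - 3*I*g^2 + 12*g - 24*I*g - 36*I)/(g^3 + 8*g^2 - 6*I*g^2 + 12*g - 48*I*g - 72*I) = (g - 3*I)/(g - 6*I)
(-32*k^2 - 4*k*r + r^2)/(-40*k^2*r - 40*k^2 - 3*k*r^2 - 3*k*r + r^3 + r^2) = (4*k + r)/(5*k*r + 5*k + r^2 + r)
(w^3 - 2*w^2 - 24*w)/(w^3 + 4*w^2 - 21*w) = (w^2 - 2*w - 24)/(w^2 + 4*w - 21)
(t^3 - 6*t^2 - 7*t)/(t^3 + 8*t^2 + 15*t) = (t^2 - 6*t - 7)/(t^2 + 8*t + 15)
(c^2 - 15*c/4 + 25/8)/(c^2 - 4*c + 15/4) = (4*c - 5)/(2*(2*c - 3))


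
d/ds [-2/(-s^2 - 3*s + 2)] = 2*(-2*s - 3)/(s^2 + 3*s - 2)^2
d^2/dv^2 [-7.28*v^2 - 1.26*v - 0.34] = -14.5600000000000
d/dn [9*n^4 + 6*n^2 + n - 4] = 36*n^3 + 12*n + 1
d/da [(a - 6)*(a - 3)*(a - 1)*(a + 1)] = 4*a^3 - 27*a^2 + 34*a + 9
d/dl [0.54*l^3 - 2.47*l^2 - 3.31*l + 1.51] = 1.62*l^2 - 4.94*l - 3.31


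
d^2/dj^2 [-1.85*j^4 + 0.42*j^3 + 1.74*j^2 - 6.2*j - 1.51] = -22.2*j^2 + 2.52*j + 3.48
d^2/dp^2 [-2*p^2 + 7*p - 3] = -4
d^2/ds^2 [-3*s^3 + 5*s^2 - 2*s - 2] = 10 - 18*s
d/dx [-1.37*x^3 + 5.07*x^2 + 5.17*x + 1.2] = -4.11*x^2 + 10.14*x + 5.17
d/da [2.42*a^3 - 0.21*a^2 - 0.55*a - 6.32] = 7.26*a^2 - 0.42*a - 0.55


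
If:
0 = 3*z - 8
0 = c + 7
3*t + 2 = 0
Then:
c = -7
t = -2/3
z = 8/3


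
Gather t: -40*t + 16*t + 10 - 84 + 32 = -24*t - 42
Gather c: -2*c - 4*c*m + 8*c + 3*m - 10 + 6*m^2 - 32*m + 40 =c*(6 - 4*m) + 6*m^2 - 29*m + 30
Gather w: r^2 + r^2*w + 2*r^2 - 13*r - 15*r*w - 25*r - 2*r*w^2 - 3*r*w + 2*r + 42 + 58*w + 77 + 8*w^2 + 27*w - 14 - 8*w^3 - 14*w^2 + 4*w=3*r^2 - 36*r - 8*w^3 + w^2*(-2*r - 6) + w*(r^2 - 18*r + 89) + 105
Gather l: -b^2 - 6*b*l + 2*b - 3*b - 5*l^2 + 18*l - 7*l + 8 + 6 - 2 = -b^2 - b - 5*l^2 + l*(11 - 6*b) + 12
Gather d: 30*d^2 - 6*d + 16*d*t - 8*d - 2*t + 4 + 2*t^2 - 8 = 30*d^2 + d*(16*t - 14) + 2*t^2 - 2*t - 4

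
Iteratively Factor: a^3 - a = (a + 1)*(a^2 - a) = (a - 1)*(a + 1)*(a)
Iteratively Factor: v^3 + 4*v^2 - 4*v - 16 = (v + 2)*(v^2 + 2*v - 8) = (v + 2)*(v + 4)*(v - 2)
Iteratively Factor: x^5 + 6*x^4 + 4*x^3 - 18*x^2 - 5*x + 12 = (x - 1)*(x^4 + 7*x^3 + 11*x^2 - 7*x - 12) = (x - 1)*(x + 3)*(x^3 + 4*x^2 - x - 4) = (x - 1)*(x + 1)*(x + 3)*(x^2 + 3*x - 4) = (x - 1)^2*(x + 1)*(x + 3)*(x + 4)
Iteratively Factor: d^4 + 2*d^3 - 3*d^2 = (d)*(d^3 + 2*d^2 - 3*d) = d^2*(d^2 + 2*d - 3) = d^2*(d - 1)*(d + 3)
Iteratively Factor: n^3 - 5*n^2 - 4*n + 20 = (n - 5)*(n^2 - 4) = (n - 5)*(n + 2)*(n - 2)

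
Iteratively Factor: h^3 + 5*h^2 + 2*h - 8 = (h + 4)*(h^2 + h - 2) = (h + 2)*(h + 4)*(h - 1)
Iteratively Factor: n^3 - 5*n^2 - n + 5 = (n - 1)*(n^2 - 4*n - 5) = (n - 1)*(n + 1)*(n - 5)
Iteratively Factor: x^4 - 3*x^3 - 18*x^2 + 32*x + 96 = (x + 2)*(x^3 - 5*x^2 - 8*x + 48) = (x - 4)*(x + 2)*(x^2 - x - 12) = (x - 4)*(x + 2)*(x + 3)*(x - 4)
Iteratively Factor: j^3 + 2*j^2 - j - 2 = (j - 1)*(j^2 + 3*j + 2) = (j - 1)*(j + 2)*(j + 1)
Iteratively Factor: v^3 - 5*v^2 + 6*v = (v)*(v^2 - 5*v + 6) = v*(v - 3)*(v - 2)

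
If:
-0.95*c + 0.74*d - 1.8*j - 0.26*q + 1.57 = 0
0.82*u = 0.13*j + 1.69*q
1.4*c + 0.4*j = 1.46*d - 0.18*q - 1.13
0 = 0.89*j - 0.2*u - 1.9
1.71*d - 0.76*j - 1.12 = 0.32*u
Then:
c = -0.20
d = 0.82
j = 1.52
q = -1.44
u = -2.72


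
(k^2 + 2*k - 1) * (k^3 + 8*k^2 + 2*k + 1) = k^5 + 10*k^4 + 17*k^3 - 3*k^2 - 1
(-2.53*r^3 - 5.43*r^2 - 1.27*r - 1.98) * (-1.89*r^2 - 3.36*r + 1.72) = 4.7817*r^5 + 18.7635*r^4 + 16.2935*r^3 - 1.3302*r^2 + 4.4684*r - 3.4056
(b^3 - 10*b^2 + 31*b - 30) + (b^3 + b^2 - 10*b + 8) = 2*b^3 - 9*b^2 + 21*b - 22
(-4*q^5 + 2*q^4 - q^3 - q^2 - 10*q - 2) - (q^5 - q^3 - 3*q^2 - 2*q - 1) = -5*q^5 + 2*q^4 + 2*q^2 - 8*q - 1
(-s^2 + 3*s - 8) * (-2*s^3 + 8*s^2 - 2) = 2*s^5 - 14*s^4 + 40*s^3 - 62*s^2 - 6*s + 16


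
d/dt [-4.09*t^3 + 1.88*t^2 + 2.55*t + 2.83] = -12.27*t^2 + 3.76*t + 2.55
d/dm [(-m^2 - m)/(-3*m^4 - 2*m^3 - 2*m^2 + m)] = (-6*m^3 - 11*m^2 - 4*m - 3)/(9*m^6 + 12*m^5 + 16*m^4 + 2*m^3 - 4*m + 1)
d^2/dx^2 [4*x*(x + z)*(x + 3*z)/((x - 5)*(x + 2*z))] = 8*(x*(x - 5)^2*(x + z)*(x + 3*z) + x*(x - 5)*(x + z)*(x + 2*z)*(x + 3*z) + x*(x + z)*(x + 2*z)^2*(x + 3*z) + (x - 5)^2*(x + 2*z)^2*(3*x + 4*z) - (x - 5)^2*(x + 2*z)*(x*(x + z) + x*(x + 3*z) + (x + z)*(x + 3*z)) - (x - 5)*(x + 2*z)^2*(x*(x + z) + x*(x + 3*z) + (x + z)*(x + 3*z)))/((x - 5)^3*(x + 2*z)^3)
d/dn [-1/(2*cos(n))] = -sin(n)/(2*cos(n)^2)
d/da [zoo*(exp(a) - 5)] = zoo*exp(a)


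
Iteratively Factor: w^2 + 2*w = (w + 2)*(w)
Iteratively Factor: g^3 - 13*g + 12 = (g - 3)*(g^2 + 3*g - 4) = (g - 3)*(g - 1)*(g + 4)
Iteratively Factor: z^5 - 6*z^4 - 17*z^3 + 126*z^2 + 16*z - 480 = (z - 3)*(z^4 - 3*z^3 - 26*z^2 + 48*z + 160) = (z - 4)*(z - 3)*(z^3 + z^2 - 22*z - 40) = (z - 4)*(z - 3)*(z + 4)*(z^2 - 3*z - 10) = (z - 5)*(z - 4)*(z - 3)*(z + 4)*(z + 2)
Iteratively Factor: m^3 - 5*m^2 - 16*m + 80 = (m - 4)*(m^2 - m - 20) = (m - 4)*(m + 4)*(m - 5)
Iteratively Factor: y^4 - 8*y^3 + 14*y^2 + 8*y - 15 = (y - 5)*(y^3 - 3*y^2 - y + 3) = (y - 5)*(y + 1)*(y^2 - 4*y + 3) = (y - 5)*(y - 1)*(y + 1)*(y - 3)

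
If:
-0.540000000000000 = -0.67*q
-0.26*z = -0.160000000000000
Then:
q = 0.81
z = 0.62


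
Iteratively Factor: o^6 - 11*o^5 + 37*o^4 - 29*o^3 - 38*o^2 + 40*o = (o - 2)*(o^5 - 9*o^4 + 19*o^3 + 9*o^2 - 20*o) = o*(o - 2)*(o^4 - 9*o^3 + 19*o^2 + 9*o - 20) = o*(o - 2)*(o + 1)*(o^3 - 10*o^2 + 29*o - 20) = o*(o - 4)*(o - 2)*(o + 1)*(o^2 - 6*o + 5) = o*(o - 5)*(o - 4)*(o - 2)*(o + 1)*(o - 1)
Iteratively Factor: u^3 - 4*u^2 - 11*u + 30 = (u - 2)*(u^2 - 2*u - 15) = (u - 2)*(u + 3)*(u - 5)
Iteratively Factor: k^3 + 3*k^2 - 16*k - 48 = (k - 4)*(k^2 + 7*k + 12) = (k - 4)*(k + 3)*(k + 4)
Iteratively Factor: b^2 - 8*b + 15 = (b - 5)*(b - 3)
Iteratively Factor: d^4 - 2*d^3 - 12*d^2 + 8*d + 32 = (d - 2)*(d^3 - 12*d - 16) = (d - 4)*(d - 2)*(d^2 + 4*d + 4) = (d - 4)*(d - 2)*(d + 2)*(d + 2)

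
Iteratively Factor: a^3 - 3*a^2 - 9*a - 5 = (a - 5)*(a^2 + 2*a + 1) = (a - 5)*(a + 1)*(a + 1)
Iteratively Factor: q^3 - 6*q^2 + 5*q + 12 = (q - 4)*(q^2 - 2*q - 3) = (q - 4)*(q - 3)*(q + 1)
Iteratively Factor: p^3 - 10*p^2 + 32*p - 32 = (p - 4)*(p^2 - 6*p + 8) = (p - 4)*(p - 2)*(p - 4)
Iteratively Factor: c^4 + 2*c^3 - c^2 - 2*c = (c + 2)*(c^3 - c) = c*(c + 2)*(c^2 - 1) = c*(c - 1)*(c + 2)*(c + 1)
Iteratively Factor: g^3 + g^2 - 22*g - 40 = (g - 5)*(g^2 + 6*g + 8) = (g - 5)*(g + 4)*(g + 2)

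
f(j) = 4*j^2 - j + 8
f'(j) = 8*j - 1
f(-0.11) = 8.16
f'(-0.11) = -1.88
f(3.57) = 55.41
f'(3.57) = 27.56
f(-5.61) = 139.50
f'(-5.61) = -45.88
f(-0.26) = 8.53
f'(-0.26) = -3.08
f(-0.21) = 8.39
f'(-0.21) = -2.68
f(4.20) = 74.36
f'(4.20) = 32.60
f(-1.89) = 24.18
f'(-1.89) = -16.12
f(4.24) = 75.67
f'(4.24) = 32.92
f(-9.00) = 341.00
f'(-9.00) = -73.00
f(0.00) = 8.00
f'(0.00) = -1.00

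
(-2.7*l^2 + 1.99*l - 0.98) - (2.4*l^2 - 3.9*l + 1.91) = -5.1*l^2 + 5.89*l - 2.89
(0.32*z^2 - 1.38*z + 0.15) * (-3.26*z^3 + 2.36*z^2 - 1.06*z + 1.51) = -1.0432*z^5 + 5.254*z^4 - 4.085*z^3 + 2.3*z^2 - 2.2428*z + 0.2265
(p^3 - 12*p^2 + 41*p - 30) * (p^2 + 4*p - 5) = p^5 - 8*p^4 - 12*p^3 + 194*p^2 - 325*p + 150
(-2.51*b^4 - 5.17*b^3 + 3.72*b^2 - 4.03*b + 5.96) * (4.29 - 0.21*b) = 0.5271*b^5 - 9.6822*b^4 - 22.9605*b^3 + 16.8051*b^2 - 18.5403*b + 25.5684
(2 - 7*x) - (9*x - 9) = 11 - 16*x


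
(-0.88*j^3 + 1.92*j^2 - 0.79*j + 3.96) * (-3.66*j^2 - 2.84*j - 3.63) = 3.2208*j^5 - 4.528*j^4 + 0.633*j^3 - 19.2196*j^2 - 8.3787*j - 14.3748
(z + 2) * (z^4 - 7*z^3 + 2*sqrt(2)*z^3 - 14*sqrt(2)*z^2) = z^5 - 5*z^4 + 2*sqrt(2)*z^4 - 10*sqrt(2)*z^3 - 14*z^3 - 28*sqrt(2)*z^2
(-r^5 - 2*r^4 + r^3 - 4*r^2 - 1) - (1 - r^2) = -r^5 - 2*r^4 + r^3 - 3*r^2 - 2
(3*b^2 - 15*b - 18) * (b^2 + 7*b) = 3*b^4 + 6*b^3 - 123*b^2 - 126*b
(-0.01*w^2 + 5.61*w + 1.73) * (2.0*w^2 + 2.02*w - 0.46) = -0.02*w^4 + 11.1998*w^3 + 14.7968*w^2 + 0.914*w - 0.7958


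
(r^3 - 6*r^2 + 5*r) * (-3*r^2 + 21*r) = -3*r^5 + 39*r^4 - 141*r^3 + 105*r^2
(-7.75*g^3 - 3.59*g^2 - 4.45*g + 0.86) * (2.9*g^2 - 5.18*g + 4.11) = -22.475*g^5 + 29.734*g^4 - 26.1613*g^3 + 10.7901*g^2 - 22.7443*g + 3.5346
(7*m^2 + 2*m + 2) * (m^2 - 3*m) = 7*m^4 - 19*m^3 - 4*m^2 - 6*m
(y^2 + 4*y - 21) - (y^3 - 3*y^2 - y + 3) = -y^3 + 4*y^2 + 5*y - 24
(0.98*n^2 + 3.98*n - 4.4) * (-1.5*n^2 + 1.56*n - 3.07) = -1.47*n^4 - 4.4412*n^3 + 9.8002*n^2 - 19.0826*n + 13.508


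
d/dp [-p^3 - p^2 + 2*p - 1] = -3*p^2 - 2*p + 2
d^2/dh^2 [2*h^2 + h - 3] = 4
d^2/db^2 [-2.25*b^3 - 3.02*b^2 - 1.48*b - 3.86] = -13.5*b - 6.04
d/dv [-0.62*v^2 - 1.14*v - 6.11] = -1.24*v - 1.14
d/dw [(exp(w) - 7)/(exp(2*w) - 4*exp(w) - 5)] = (-2*(exp(w) - 7)*(exp(w) - 2) + exp(2*w) - 4*exp(w) - 5)*exp(w)/(-exp(2*w) + 4*exp(w) + 5)^2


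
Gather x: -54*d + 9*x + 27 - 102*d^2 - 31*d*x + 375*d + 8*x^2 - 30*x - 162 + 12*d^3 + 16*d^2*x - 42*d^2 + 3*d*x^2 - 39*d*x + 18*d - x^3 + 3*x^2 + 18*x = 12*d^3 - 144*d^2 + 339*d - x^3 + x^2*(3*d + 11) + x*(16*d^2 - 70*d - 3) - 135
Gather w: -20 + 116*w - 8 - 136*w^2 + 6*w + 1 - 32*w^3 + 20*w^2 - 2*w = -32*w^3 - 116*w^2 + 120*w - 27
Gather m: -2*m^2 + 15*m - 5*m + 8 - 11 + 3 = -2*m^2 + 10*m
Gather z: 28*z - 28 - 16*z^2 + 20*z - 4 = -16*z^2 + 48*z - 32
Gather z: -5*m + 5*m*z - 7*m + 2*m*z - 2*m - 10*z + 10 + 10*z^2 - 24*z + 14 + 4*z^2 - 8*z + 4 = -14*m + 14*z^2 + z*(7*m - 42) + 28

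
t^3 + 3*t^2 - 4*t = t*(t - 1)*(t + 4)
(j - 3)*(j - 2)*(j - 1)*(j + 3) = j^4 - 3*j^3 - 7*j^2 + 27*j - 18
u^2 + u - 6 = (u - 2)*(u + 3)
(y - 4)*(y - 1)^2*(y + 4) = y^4 - 2*y^3 - 15*y^2 + 32*y - 16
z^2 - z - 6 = (z - 3)*(z + 2)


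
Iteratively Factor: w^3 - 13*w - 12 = (w + 3)*(w^2 - 3*w - 4) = (w + 1)*(w + 3)*(w - 4)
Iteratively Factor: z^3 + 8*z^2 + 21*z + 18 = (z + 2)*(z^2 + 6*z + 9) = (z + 2)*(z + 3)*(z + 3)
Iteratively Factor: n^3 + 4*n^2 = (n + 4)*(n^2) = n*(n + 4)*(n)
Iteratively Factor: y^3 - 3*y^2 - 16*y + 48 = (y + 4)*(y^2 - 7*y + 12) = (y - 4)*(y + 4)*(y - 3)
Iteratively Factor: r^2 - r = (r)*(r - 1)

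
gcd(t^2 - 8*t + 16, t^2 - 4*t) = t - 4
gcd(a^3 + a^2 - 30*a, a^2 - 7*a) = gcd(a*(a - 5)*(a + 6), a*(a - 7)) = a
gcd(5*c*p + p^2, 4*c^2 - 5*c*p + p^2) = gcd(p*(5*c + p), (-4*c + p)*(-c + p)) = 1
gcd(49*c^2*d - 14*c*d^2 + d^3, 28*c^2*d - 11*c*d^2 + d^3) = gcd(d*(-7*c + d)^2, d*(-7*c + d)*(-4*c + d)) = 7*c*d - d^2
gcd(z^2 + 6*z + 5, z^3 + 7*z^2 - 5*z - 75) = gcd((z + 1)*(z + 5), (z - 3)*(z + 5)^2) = z + 5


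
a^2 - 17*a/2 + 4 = (a - 8)*(a - 1/2)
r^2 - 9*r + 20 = (r - 5)*(r - 4)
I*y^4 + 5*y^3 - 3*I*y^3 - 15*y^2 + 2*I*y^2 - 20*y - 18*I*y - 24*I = (y - 4)*(y - 6*I)*(y + I)*(I*y + I)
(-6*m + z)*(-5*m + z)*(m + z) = 30*m^3 + 19*m^2*z - 10*m*z^2 + z^3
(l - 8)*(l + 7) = l^2 - l - 56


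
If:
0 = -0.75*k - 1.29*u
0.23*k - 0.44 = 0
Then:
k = 1.91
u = -1.11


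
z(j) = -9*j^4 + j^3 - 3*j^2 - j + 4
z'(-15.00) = 122264.00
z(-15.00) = -459656.00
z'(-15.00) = 122264.00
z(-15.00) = -459656.00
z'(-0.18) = 0.39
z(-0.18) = 4.07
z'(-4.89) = 4309.56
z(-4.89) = -5325.87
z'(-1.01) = 45.21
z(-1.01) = -8.45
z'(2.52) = -573.18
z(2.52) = -364.52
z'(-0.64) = 13.51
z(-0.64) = 1.64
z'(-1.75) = 211.62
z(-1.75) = -93.21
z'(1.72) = -185.63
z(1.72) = -80.28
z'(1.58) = -144.99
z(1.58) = -57.21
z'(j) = -36*j^3 + 3*j^2 - 6*j - 1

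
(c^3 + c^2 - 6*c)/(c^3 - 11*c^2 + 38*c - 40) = c*(c + 3)/(c^2 - 9*c + 20)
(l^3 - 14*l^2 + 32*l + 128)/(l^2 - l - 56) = (l^2 - 6*l - 16)/(l + 7)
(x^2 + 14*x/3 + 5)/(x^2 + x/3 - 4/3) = (3*x^2 + 14*x + 15)/(3*x^2 + x - 4)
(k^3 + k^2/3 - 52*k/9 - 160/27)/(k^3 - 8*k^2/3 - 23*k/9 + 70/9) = (9*k^2 - 12*k - 32)/(3*(3*k^2 - 13*k + 14))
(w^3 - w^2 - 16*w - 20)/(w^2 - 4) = (w^2 - 3*w - 10)/(w - 2)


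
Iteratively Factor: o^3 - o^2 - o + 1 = (o - 1)*(o^2 - 1) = (o - 1)^2*(o + 1)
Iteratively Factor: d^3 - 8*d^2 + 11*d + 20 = (d - 5)*(d^2 - 3*d - 4) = (d - 5)*(d - 4)*(d + 1)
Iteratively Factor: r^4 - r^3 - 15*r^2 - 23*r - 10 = (r + 2)*(r^3 - 3*r^2 - 9*r - 5) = (r + 1)*(r + 2)*(r^2 - 4*r - 5) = (r - 5)*(r + 1)*(r + 2)*(r + 1)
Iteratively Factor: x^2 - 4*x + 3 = (x - 3)*(x - 1)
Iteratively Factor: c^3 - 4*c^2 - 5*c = (c + 1)*(c^2 - 5*c) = c*(c + 1)*(c - 5)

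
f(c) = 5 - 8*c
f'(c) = -8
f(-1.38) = 16.04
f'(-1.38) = -8.00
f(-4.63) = 42.04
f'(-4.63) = -8.00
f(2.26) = -13.08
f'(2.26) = -8.00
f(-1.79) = 19.32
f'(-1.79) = -8.00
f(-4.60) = 41.80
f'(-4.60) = -8.00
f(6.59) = -47.72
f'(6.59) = -8.00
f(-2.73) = 26.84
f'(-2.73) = -8.00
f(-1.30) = 15.40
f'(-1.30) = -8.00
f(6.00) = -43.00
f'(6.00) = -8.00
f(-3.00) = 29.00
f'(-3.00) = -8.00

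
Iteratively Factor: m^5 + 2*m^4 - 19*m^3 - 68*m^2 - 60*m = (m + 3)*(m^4 - m^3 - 16*m^2 - 20*m) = (m + 2)*(m + 3)*(m^3 - 3*m^2 - 10*m) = (m - 5)*(m + 2)*(m + 3)*(m^2 + 2*m) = (m - 5)*(m + 2)^2*(m + 3)*(m)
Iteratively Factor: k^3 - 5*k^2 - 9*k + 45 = (k - 5)*(k^2 - 9) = (k - 5)*(k + 3)*(k - 3)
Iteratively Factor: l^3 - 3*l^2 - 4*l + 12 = (l - 3)*(l^2 - 4) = (l - 3)*(l - 2)*(l + 2)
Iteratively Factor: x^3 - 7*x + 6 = (x + 3)*(x^2 - 3*x + 2) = (x - 1)*(x + 3)*(x - 2)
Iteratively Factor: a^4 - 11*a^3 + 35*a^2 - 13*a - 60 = (a - 4)*(a^3 - 7*a^2 + 7*a + 15) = (a - 4)*(a - 3)*(a^2 - 4*a - 5) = (a - 5)*(a - 4)*(a - 3)*(a + 1)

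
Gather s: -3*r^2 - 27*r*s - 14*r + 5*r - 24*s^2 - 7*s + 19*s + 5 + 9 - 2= -3*r^2 - 9*r - 24*s^2 + s*(12 - 27*r) + 12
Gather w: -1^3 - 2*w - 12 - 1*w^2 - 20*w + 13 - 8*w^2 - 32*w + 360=-9*w^2 - 54*w + 360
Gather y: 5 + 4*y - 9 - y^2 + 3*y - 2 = -y^2 + 7*y - 6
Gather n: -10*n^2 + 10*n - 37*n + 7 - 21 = -10*n^2 - 27*n - 14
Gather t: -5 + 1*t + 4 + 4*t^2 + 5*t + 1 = 4*t^2 + 6*t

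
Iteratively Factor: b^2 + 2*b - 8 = (b + 4)*(b - 2)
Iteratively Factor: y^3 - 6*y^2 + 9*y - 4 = (y - 1)*(y^2 - 5*y + 4) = (y - 1)^2*(y - 4)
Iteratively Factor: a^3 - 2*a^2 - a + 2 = (a + 1)*(a^2 - 3*a + 2) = (a - 2)*(a + 1)*(a - 1)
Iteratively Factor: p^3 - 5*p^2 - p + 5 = (p - 5)*(p^2 - 1) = (p - 5)*(p + 1)*(p - 1)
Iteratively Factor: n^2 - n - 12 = (n + 3)*(n - 4)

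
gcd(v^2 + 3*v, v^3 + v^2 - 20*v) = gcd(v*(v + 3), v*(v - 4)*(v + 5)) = v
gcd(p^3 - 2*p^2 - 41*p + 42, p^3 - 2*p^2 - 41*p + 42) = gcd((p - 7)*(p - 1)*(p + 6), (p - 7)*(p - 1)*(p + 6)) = p^3 - 2*p^2 - 41*p + 42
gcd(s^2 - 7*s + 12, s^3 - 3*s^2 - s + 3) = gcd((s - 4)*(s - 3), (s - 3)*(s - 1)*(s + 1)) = s - 3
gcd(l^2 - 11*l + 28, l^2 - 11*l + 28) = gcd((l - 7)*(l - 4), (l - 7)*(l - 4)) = l^2 - 11*l + 28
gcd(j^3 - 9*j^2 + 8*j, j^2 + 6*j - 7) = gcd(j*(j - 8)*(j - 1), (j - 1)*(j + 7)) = j - 1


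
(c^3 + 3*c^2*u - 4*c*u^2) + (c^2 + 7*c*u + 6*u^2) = c^3 + 3*c^2*u + c^2 - 4*c*u^2 + 7*c*u + 6*u^2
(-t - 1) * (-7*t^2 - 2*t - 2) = 7*t^3 + 9*t^2 + 4*t + 2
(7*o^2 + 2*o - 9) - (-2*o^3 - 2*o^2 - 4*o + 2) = 2*o^3 + 9*o^2 + 6*o - 11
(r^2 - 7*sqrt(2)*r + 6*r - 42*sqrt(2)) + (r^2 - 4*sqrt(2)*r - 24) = 2*r^2 - 11*sqrt(2)*r + 6*r - 42*sqrt(2) - 24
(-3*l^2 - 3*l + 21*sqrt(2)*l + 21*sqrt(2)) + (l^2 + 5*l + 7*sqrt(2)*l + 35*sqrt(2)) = -2*l^2 + 2*l + 28*sqrt(2)*l + 56*sqrt(2)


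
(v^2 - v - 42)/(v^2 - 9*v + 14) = (v + 6)/(v - 2)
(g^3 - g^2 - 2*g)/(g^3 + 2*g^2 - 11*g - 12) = g*(g - 2)/(g^2 + g - 12)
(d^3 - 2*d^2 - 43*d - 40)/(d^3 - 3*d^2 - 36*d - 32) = (d + 5)/(d + 4)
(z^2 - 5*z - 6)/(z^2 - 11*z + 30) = (z + 1)/(z - 5)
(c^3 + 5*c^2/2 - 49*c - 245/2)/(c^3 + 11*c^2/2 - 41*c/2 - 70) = (c - 7)/(c - 4)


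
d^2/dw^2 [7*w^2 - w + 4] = 14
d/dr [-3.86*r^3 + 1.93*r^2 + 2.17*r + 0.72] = -11.58*r^2 + 3.86*r + 2.17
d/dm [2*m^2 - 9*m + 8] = 4*m - 9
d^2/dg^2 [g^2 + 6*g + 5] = 2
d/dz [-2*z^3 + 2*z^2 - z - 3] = -6*z^2 + 4*z - 1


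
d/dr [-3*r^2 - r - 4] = -6*r - 1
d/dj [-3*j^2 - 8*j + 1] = -6*j - 8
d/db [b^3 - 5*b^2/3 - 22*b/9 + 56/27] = 3*b^2 - 10*b/3 - 22/9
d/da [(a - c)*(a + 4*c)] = 2*a + 3*c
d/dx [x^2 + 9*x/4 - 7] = 2*x + 9/4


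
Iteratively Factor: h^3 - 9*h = (h)*(h^2 - 9) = h*(h - 3)*(h + 3)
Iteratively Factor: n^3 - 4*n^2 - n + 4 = (n + 1)*(n^2 - 5*n + 4) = (n - 4)*(n + 1)*(n - 1)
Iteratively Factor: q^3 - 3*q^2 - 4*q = (q - 4)*(q^2 + q) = q*(q - 4)*(q + 1)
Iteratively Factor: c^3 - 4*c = (c - 2)*(c^2 + 2*c) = (c - 2)*(c + 2)*(c)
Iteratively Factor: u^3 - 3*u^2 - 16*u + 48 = (u + 4)*(u^2 - 7*u + 12) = (u - 4)*(u + 4)*(u - 3)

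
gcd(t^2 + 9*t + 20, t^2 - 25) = t + 5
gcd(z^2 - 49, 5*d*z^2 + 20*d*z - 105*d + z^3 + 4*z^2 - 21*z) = z + 7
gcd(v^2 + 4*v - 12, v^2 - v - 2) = v - 2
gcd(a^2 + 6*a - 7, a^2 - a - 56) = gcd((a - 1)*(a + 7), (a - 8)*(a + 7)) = a + 7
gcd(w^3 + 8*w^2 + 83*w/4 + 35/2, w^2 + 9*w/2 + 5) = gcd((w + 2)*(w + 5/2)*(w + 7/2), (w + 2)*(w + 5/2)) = w^2 + 9*w/2 + 5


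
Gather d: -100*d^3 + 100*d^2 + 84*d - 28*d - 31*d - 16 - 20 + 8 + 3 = -100*d^3 + 100*d^2 + 25*d - 25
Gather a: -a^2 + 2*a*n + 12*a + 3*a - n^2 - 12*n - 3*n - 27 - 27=-a^2 + a*(2*n + 15) - n^2 - 15*n - 54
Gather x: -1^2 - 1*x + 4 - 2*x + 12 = 15 - 3*x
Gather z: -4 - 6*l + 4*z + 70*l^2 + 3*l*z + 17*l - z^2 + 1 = 70*l^2 + 11*l - z^2 + z*(3*l + 4) - 3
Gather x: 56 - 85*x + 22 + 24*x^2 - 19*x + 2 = 24*x^2 - 104*x + 80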